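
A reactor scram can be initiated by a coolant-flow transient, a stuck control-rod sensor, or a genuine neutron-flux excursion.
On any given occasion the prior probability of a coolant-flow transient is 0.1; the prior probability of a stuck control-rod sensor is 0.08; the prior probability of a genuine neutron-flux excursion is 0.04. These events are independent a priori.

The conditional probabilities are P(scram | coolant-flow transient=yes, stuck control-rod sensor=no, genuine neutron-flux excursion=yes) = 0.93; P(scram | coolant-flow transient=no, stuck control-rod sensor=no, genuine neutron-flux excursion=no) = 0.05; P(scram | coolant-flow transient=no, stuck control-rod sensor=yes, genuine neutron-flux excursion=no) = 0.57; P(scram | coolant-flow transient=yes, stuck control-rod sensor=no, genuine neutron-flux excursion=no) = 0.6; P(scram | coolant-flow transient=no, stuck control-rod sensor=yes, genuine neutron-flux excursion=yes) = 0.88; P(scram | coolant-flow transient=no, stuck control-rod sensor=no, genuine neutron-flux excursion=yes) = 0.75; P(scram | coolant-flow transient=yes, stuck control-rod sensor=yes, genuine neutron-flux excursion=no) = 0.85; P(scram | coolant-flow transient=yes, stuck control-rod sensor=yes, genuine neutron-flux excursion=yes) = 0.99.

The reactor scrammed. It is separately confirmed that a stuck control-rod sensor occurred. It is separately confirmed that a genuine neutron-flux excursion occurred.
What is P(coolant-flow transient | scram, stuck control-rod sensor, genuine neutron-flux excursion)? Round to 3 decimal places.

Weight on coolant-flow transient=true, given the evidence: 0.99×0.1 = 0.099000
The normalizing constant is 0.88×0.9 + 0.99×0.1 = 0.891000
P(coolant-flow transient | scram, stuck control-rod sensor, genuine neutron-flux excursion) = 0.099000/0.891000 ≈ 0.111

P(coolant-flow transient | scram, stuck control-rod sensor, genuine neutron-flux excursion) ≈ 0.111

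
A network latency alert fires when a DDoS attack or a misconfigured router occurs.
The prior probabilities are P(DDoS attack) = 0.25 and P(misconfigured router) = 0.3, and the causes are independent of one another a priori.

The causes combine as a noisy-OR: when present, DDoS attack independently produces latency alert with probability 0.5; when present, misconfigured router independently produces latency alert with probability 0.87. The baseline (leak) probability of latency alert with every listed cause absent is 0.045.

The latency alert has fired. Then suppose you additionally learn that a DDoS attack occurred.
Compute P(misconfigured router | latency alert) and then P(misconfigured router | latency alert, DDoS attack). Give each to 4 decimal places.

P(misconfigured router | latency alert) ≈ 0.6992; P(misconfigured router | latency alert, DDoS attack) ≈ 0.4348

Under noisy-OR, P(latency alert | causes) = 1 − (1−0.045)·∏(1−qᵢ) over the active causes.
Enumerate the 4 (DDoS attack, misconfigured router) configurations and weight by the priors:
  P(latency alert) = 0.045·0.75·0.7 + 0.87585·0.75·0.3 + 0.5225·0.25·0.7 + 0.937925·0.25·0.3
        = 0.023625 + 0.197066 + 0.091437 + 0.070344 = 0.382472
Configurations with misconfigured router contribute 0.267410, so
  P(misconfigured router | latency alert) = 0.267410 / 0.382472 ≈ 0.6992

Now condition on the additional information:
P(latency alert | DDoS attack) = 0.5225*0.7 + 0.937925*0.3 = 0.365750 + 0.281378 = 0.647128
Of this, 0.281378 comes from 0.937925*0.3 (the misconfigured router=true cases).
P(misconfigured router | latency alert, DDoS attack) = 0.281378 / 0.647128 ≈ 0.4348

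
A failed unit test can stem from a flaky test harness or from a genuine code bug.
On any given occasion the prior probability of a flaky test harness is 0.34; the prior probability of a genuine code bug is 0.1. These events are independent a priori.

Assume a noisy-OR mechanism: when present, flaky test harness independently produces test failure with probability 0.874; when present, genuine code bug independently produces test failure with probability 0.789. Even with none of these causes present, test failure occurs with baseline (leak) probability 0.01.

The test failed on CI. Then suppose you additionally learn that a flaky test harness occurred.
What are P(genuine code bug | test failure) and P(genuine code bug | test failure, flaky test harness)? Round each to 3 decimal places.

Under noisy-OR, P(test failure | causes) = 1 − (1−0.01)·∏(1−qᵢ) over the active causes.
Enumerate the 4 (flaky test harness, genuine code bug) configurations and weight by the priors:
  P(test failure) = 0.01*0.66*0.9 + 0.79111*0.66*0.1 + 0.87526*0.34*0.9 + 0.97368*0.34*0.1
        = 0.005940 + 0.052213 + 0.267830 + 0.033105 = 0.359088
Keeping only the genuine code bug-present terms gives 0.085318, so
  P(genuine code bug | test failure) = 0.085318 / 0.359088 ≈ 0.238

Now also conditioning on flaky test harness=true:
P(test failure | flaky test harness) = 0.87526·0.9 + 0.97368·0.1 = 0.787734 + 0.097368 = 0.885102
Restricting to configurations with genuine code bug present: 0.97368·0.1 = 0.097368.
Hence the posterior is 0.097368/0.885102 ≈ 0.110.
The drop from 0.238 to 0.110 is the explaining-away (discounting) effect.

P(genuine code bug | test failure) ≈ 0.238; P(genuine code bug | test failure, flaky test harness) ≈ 0.110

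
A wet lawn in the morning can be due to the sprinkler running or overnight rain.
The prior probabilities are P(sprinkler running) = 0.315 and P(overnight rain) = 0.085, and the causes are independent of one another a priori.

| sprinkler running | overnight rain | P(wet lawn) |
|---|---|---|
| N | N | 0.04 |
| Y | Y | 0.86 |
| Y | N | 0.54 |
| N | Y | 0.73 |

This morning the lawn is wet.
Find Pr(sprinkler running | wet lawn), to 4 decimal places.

Pr(sprinkler running | wet lawn) ≈ 0.7256

Sum P(wet lawn|·) weighted by the priors over the 4 (sprinkler running, overnight rain) configurations:
  P(wet lawn) = 0.04·0.685·0.915 + 0.73·0.685·0.085 + 0.54·0.315·0.915 + 0.86·0.315·0.085
        = 0.025071 + 0.042504 + 0.155642 + 0.023026 = 0.246243
Keeping only the sprinkler running-present terms gives 0.178668, so
  P(sprinkler running | wet lawn) = 0.178668 / 0.246243 ≈ 0.7256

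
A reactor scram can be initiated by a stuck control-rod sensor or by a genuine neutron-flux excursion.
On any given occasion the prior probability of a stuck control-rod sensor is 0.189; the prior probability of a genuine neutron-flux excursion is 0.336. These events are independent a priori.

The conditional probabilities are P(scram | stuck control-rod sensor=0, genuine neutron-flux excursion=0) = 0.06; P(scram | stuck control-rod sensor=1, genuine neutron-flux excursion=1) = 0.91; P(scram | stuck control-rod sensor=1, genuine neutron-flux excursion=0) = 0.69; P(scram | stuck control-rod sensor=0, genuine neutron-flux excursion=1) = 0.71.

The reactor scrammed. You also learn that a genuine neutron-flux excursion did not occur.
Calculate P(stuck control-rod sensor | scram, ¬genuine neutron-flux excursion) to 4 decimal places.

P(stuck control-rod sensor | scram, ¬genuine neutron-flux excursion) ≈ 0.7283

P(scram | ¬genuine neutron-flux excursion) = 0.06·0.811 + 0.69·0.189 = 0.048660 + 0.130410 = 0.179070
Restricting to configurations with stuck control-rod sensor present: 0.69·0.189 = 0.130410.
So P(stuck control-rod sensor | scram, ¬genuine neutron-flux excursion) = 0.130410/0.179070 ≈ 0.7283.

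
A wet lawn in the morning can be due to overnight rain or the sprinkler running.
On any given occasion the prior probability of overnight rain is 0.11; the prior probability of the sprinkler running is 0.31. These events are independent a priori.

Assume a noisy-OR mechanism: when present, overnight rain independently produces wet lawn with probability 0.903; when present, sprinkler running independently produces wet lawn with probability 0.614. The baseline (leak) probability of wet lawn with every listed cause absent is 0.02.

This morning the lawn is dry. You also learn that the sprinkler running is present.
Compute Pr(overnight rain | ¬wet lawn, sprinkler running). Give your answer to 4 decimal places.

Pr(overnight rain | ¬wet lawn, sprinkler running) ≈ 0.0118

Under noisy-OR, P(wet lawn | causes) = 1 − (1−0.02)·∏(1−qᵢ) over the active causes.
Enumerate both values of overnight rain and weight by the priors:
  P(¬wet lawn | sprinkler running) = 0.37828×0.89 + 0.036693×0.11
        = 0.336669 + 0.004036 = 0.340705
Configurations with overnight rain contribute 0.004036, so
  P(overnight rain | ¬wet lawn, sprinkler running) = 0.004036 / 0.340705 ≈ 0.0118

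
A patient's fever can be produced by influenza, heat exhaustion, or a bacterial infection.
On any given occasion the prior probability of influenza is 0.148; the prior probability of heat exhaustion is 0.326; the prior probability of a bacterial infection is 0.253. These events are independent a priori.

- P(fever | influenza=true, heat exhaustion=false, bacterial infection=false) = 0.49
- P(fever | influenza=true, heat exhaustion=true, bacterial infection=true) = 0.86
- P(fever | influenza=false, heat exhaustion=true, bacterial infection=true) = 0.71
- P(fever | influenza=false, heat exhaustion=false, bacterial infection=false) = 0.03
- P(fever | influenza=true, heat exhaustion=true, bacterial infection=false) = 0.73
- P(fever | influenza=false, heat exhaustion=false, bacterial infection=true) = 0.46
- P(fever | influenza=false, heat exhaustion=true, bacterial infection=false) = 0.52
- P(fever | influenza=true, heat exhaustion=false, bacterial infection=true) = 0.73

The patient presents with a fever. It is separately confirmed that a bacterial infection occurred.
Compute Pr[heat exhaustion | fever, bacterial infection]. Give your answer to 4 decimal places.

Pr[heat exhaustion | fever, bacterial infection] ≈ 0.4146

P(fever | bacterial infection) = 0.46*0.852*0.674 + 0.71*0.852*0.326 + 0.73*0.148*0.674 + 0.86*0.148*0.326 = 0.264154 + 0.197204 + 0.072819 + 0.041493 = 0.575670
The heat exhaustion-present share is 0.197204 + 0.041493 = 0.238697.
Hence the posterior is 0.238697/0.575670 ≈ 0.4146.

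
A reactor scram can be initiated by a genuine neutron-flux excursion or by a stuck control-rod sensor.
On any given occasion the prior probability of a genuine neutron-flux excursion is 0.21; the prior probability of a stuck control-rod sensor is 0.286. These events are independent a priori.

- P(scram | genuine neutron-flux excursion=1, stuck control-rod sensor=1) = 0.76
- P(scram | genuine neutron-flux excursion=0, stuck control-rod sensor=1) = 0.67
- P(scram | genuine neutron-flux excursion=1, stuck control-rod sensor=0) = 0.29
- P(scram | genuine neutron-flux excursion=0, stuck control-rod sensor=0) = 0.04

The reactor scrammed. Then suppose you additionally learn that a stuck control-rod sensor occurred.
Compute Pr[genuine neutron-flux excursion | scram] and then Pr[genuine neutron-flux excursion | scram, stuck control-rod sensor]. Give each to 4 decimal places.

P(scram) = 0.04*0.79*0.714 + 0.67*0.79*0.286 + 0.29*0.21*0.714 + 0.76*0.21*0.286 = 0.022562 + 0.151380 + 0.043483 + 0.045646 = 0.263071
The genuine neutron-flux excursion-present share is 0.043483 + 0.045646 = 0.089129.
P(genuine neutron-flux excursion | scram) = 0.089129 / 0.263071 ≈ 0.3388

With the extra evidence:
Weight on genuine neutron-flux excursion=true, given the evidence: 0.76·0.21 = 0.159600
The normalizing constant is 0.67·0.79 + 0.76·0.21 = 0.688900
P(genuine neutron-flux excursion | scram, stuck control-rod sensor) = 0.159600/0.688900 ≈ 0.2317
This is intercausal reasoning (explaining away): once stuck control-rod sensor accounts for the scram, genuine neutron-flux excursion becomes less likely.

Pr[genuine neutron-flux excursion | scram] ≈ 0.3388; Pr[genuine neutron-flux excursion | scram, stuck control-rod sensor] ≈ 0.2317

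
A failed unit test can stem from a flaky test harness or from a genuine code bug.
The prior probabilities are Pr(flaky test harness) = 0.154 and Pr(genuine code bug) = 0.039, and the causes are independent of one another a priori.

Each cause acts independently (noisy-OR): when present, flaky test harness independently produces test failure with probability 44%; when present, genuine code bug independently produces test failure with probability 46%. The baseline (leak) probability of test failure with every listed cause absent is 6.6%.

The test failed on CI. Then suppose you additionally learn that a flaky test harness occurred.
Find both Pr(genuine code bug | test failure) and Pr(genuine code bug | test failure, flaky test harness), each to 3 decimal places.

Under noisy-OR, P(test failure | causes) = 1 − (1−0.066)·∏(1−qᵢ) over the active causes.
P(test failure) = 0.066×0.846×0.961 + 0.49564×0.846×0.039 + 0.47696×0.154×0.961 + 0.717558×0.154×0.039 = 0.053658 + 0.016353 + 0.070587 + 0.004310 = 0.144908
Of this, 0.020663 comes from 0.016353 + 0.004310 (the genuine code bug=true cases).
P(genuine code bug | test failure) = 0.020663 / 0.144908 ≈ 0.143

Now also conditioning on flaky test harness=true:
Enumerate both values of genuine code bug and weight by the priors:
  P(test failure | flaky test harness) = 0.47696×0.961 + 0.717558×0.039
        = 0.458359 + 0.027985 = 0.486344
Keeping only the genuine code bug-present terms gives 0.027985, so
  P(genuine code bug | test failure, flaky test harness) = 0.027985 / 0.486344 ≈ 0.058

Pr(genuine code bug | test failure) ≈ 0.143; Pr(genuine code bug | test failure, flaky test harness) ≈ 0.058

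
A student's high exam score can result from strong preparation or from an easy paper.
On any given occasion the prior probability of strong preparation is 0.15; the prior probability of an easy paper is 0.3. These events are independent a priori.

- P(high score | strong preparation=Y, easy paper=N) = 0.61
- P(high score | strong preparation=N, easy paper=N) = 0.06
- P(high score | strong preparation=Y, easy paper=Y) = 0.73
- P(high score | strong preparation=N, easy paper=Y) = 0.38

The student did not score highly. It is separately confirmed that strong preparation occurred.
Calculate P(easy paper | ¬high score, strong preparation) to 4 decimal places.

Numerator (weight on configurations with easy paper): 0.27·0.3 = 0.081000
Normalizer over all consistent configurations: 0.39·0.7 + 0.27·0.3 = 0.354000
Posterior = 0.081000 / 0.354000 ≈ 0.2288

P(easy paper | ¬high score, strong preparation) ≈ 0.2288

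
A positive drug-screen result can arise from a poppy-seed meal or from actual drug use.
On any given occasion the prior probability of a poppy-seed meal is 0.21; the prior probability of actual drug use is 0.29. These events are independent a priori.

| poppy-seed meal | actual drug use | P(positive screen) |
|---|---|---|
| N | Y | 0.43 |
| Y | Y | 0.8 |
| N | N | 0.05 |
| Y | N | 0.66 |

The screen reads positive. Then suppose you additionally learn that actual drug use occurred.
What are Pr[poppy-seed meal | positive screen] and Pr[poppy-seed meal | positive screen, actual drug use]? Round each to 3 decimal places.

Enumerate the 4 (poppy-seed meal, actual drug use) configurations and weight by the priors:
  P(positive screen) = 0.05×0.79×0.71 + 0.43×0.79×0.29 + 0.66×0.21×0.71 + 0.8×0.21×0.29
        = 0.028045 + 0.098513 + 0.098406 + 0.048720 = 0.273684
Keeping only the poppy-seed meal-present terms gives 0.147126, so
  P(poppy-seed meal | positive screen) = 0.147126 / 0.273684 ≈ 0.538

With the extra evidence:
Sum P(positive screen|·) weighted by the priors over both values of poppy-seed meal:
  P(positive screen | actual drug use) = 0.43*0.79 + 0.8*0.21
        = 0.339700 + 0.168000 = 0.507700
Keeping only the poppy-seed meal-present terms gives 0.168000, so
  P(poppy-seed meal | positive screen, actual drug use) = 0.168000 / 0.507700 ≈ 0.331

Pr[poppy-seed meal | positive screen] ≈ 0.538; Pr[poppy-seed meal | positive screen, actual drug use] ≈ 0.331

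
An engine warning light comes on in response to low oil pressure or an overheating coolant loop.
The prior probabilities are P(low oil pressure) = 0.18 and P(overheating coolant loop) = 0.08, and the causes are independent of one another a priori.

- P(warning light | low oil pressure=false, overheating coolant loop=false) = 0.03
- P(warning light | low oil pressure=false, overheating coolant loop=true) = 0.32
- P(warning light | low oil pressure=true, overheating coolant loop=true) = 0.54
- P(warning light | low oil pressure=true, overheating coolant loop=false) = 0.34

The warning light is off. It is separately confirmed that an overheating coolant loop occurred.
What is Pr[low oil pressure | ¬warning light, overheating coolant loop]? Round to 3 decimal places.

Pr[low oil pressure | ¬warning light, overheating coolant loop] ≈ 0.129

For the numerator, keep only low oil pressure=true terms: 0.46*0.18 = 0.082800
Denominator P(¬warning light | overheating coolant loop): 0.68*0.82 + 0.46*0.18 = 0.640400
P(low oil pressure | ¬warning light, overheating coolant loop) = 0.082800/0.640400 ≈ 0.129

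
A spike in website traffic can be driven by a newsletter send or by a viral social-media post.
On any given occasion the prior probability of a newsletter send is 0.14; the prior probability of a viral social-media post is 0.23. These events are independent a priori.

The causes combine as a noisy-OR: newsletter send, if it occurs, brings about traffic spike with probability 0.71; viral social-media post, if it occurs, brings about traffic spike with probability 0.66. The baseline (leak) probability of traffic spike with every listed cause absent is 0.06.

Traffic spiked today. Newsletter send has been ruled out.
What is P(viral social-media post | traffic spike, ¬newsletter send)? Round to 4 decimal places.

Under noisy-OR, P(traffic spike | causes) = 1 − (1−0.06)·∏(1−qᵢ) over the active causes.
P(traffic spike | ¬newsletter send) = 0.06*0.77 + 0.6804*0.23 = 0.046200 + 0.156492 = 0.202692
The viral social-media post-present share is 0.6804*0.23 = 0.156492.
P(viral social-media post | traffic spike, ¬newsletter send) = 0.156492 / 0.202692 ≈ 0.7721

P(viral social-media post | traffic spike, ¬newsletter send) ≈ 0.7721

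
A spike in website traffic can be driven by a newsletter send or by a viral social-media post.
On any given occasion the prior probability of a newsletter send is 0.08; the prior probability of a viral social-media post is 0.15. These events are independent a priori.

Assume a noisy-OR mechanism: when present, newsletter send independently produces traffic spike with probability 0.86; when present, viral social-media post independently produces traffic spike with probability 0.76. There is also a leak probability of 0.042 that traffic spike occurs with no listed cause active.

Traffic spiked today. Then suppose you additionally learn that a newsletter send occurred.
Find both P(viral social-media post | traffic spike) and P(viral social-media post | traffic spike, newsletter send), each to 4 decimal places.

Under noisy-OR, P(traffic spike | causes) = 1 − (1−0.042)·∏(1−qᵢ) over the active causes.
Enumerate the 4 (newsletter send, viral social-media post) configurations and weight by the priors:
  P(traffic spike) = 0.042*0.92*0.85 + 0.77008*0.92*0.15 + 0.86588*0.08*0.85 + 0.967811*0.08*0.15
        = 0.032844 + 0.106271 + 0.058880 + 0.011614 = 0.209609
The terms with viral social-media post present sum to 0.117885, so
  P(viral social-media post | traffic spike) = 0.117885 / 0.209609 ≈ 0.5624

Now condition on the additional information:
By total probability over both values of viral social-media post:
  P(traffic spike | newsletter send) = 0.86588·0.85 + 0.967811·0.15
        = 0.735998 + 0.145172 = 0.881170
The terms with viral social-media post present sum to 0.145172, so
  P(viral social-media post | traffic spike, newsletter send) = 0.145172 / 0.881170 ≈ 0.1647
This is intercausal reasoning (explaining away): once newsletter send accounts for the traffic spike, viral social-media post becomes less likely.

P(viral social-media post | traffic spike) ≈ 0.5624; P(viral social-media post | traffic spike, newsletter send) ≈ 0.1647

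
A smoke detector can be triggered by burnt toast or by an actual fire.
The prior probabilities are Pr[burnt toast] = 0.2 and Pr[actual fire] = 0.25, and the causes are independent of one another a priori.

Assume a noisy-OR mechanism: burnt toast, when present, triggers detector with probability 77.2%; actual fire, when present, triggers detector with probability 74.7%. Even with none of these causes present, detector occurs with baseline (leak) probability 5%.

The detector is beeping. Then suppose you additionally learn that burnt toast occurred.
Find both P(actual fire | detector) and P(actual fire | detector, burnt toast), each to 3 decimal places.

Under noisy-OR, P(detector | causes) = 1 − (1−0.05)·∏(1−qᵢ) over the active causes.
P(detector) = 0.05·0.8·0.75 + 0.75965·0.8·0.25 + 0.7834·0.2·0.75 + 0.9452·0.2·0.25 = 0.030000 + 0.151930 + 0.117510 + 0.047260 = 0.346700
Of this, 0.199190 comes from 0.151930 + 0.047260 (the actual fire=true cases).
So P(actual fire | detector) = 0.199190/0.346700 ≈ 0.575.

Now condition on the additional information:
Enumerate both values of actual fire and weight by the priors:
  P(detector | burnt toast) = 0.7834*0.75 + 0.9452*0.25
        = 0.587550 + 0.236300 = 0.823850
The terms with actual fire present sum to 0.236300, so
  P(actual fire | detector, burnt toast) = 0.236300 / 0.823850 ≈ 0.287

P(actual fire | detector) ≈ 0.575; P(actual fire | detector, burnt toast) ≈ 0.287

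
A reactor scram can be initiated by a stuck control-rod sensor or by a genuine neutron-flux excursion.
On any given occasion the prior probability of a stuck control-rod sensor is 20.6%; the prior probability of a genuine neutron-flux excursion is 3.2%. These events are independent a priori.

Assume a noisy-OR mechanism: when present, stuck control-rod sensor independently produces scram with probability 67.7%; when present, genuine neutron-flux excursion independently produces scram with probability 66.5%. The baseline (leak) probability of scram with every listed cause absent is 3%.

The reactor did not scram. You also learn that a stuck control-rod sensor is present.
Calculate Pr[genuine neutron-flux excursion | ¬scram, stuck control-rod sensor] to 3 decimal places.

Under noisy-OR, P(scram | causes) = 1 − (1−0.03)·∏(1−qᵢ) over the active causes.
Weight on genuine neutron-flux excursion=true, given the evidence: 0.104959×0.032 = 0.003359
Denominator P(¬scram | stuck control-rod sensor): 0.31331×0.968 + 0.104959×0.032 = 0.306643
Posterior = 0.003359 / 0.306643 ≈ 0.011

Pr[genuine neutron-flux excursion | ¬scram, stuck control-rod sensor] ≈ 0.011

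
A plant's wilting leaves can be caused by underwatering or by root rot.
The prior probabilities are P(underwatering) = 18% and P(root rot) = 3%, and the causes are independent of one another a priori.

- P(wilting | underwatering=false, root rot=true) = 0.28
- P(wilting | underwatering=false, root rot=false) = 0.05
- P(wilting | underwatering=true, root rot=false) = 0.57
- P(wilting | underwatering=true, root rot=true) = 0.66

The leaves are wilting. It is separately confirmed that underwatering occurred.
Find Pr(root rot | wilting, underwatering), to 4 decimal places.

P(wilting | underwatering) = 0.57×0.97 + 0.66×0.03 = 0.552900 + 0.019800 = 0.572700
The root rot-present share is 0.66×0.03 = 0.019800.
So P(root rot | wilting, underwatering) = 0.019800/0.572700 ≈ 0.0346.

Pr(root rot | wilting, underwatering) ≈ 0.0346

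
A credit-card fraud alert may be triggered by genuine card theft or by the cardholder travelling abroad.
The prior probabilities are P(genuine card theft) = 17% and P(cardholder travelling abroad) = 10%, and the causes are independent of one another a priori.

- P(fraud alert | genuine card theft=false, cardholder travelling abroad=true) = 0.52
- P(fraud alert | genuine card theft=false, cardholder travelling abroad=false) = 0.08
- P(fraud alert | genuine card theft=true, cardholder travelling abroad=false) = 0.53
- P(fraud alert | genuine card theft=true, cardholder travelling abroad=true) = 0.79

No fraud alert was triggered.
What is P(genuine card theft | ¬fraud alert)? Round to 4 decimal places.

P(¬fraud alert) = 0.92·0.83·0.9 + 0.48·0.83·0.1 + 0.47·0.17·0.9 + 0.21·0.17·0.1 = 0.687240 + 0.039840 + 0.071910 + 0.003570 = 0.802560
The genuine card theft-present share is 0.071910 + 0.003570 = 0.075480.
So P(genuine card theft | ¬fraud alert) = 0.075480/0.802560 ≈ 0.0940.

P(genuine card theft | ¬fraud alert) ≈ 0.0940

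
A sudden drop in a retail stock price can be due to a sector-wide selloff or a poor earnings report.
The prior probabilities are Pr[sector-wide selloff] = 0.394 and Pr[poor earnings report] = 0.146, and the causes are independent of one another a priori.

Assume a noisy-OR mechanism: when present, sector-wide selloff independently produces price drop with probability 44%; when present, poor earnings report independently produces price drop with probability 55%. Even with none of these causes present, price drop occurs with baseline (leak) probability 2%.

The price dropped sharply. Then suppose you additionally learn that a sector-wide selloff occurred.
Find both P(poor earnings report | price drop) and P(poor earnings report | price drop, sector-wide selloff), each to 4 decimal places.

Under noisy-OR, P(price drop | causes) = 1 − (1−0.02)·∏(1−qᵢ) over the active causes.
Weight on poor earnings report=true, given the evidence: 0.049458 + 0.043318 = 0.092776
Denominator P(price drop): 0.02×0.606×0.854 + 0.559×0.606×0.146 + 0.4512×0.394×0.854 + 0.75304×0.394×0.146 = 0.254944
P(poor earnings report | price drop) = 0.092776/0.254944 ≈ 0.3639

Now also conditioning on sector-wide selloff=true:
P(price drop | sector-wide selloff) = 0.4512*0.854 + 0.75304*0.146 = 0.385325 + 0.109944 = 0.495269
Restricting to configurations with poor earnings report present: 0.75304*0.146 = 0.109944.
P(poor earnings report | price drop, sector-wide selloff) = 0.109944 / 0.495269 ≈ 0.2220
The drop from 0.3639 to 0.2220 is the explaining-away (discounting) effect.

P(poor earnings report | price drop) ≈ 0.3639; P(poor earnings report | price drop, sector-wide selloff) ≈ 0.2220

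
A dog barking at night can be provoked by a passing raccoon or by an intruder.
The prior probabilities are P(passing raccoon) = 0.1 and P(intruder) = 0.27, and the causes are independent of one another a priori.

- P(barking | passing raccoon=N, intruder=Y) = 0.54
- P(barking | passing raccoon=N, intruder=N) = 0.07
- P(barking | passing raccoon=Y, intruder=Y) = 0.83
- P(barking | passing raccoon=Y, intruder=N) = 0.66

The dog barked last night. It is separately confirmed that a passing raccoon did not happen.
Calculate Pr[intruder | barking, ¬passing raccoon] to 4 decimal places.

Pr[intruder | barking, ¬passing raccoon] ≈ 0.7405

P(barking | ¬passing raccoon) = 0.07·0.73 + 0.54·0.27 = 0.051100 + 0.145800 = 0.196900
Of this, 0.145800 comes from 0.54·0.27 (the intruder=true cases).
P(intruder | barking, ¬passing raccoon) = 0.145800 / 0.196900 ≈ 0.7405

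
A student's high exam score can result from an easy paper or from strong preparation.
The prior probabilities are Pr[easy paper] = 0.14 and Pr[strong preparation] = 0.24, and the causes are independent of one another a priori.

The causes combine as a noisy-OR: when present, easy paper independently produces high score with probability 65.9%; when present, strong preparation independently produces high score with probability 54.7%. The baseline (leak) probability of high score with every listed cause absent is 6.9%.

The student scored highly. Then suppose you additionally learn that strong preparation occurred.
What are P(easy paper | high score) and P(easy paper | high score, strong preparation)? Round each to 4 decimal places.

Under noisy-OR, P(high score | causes) = 1 − (1−0.069)·∏(1−qᵢ) over the active causes.
Numerator (weight on configurations with easy paper): 0.072621 + 0.028768 = 0.101389
Normalizer over all consistent configurations: 0.069×0.86×0.76 + 0.578257×0.86×0.24 + 0.682529×0.14×0.76 + 0.856186×0.14×0.24 = 0.265839
P(easy paper | high score) = 0.101389/0.265839 ≈ 0.3814

With the extra evidence:
Enumerate both values of easy paper and weight by the priors:
  P(high score | strong preparation) = 0.578257*0.86 + 0.856186*0.14
        = 0.497301 + 0.119866 = 0.617167
The terms with easy paper present sum to 0.119866, so
  P(easy paper | high score, strong preparation) = 0.119866 / 0.617167 ≈ 0.1942
— strong preparation explains away the evidence for easy paper.

P(easy paper | high score) ≈ 0.3814; P(easy paper | high score, strong preparation) ≈ 0.1942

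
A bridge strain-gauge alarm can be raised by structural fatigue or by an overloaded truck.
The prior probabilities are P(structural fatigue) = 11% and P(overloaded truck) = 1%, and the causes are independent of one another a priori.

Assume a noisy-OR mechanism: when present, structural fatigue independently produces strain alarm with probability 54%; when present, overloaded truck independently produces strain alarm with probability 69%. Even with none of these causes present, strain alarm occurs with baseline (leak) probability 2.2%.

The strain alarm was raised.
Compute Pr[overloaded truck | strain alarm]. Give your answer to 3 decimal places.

Under noisy-OR, P(strain alarm | causes) = 1 − (1−0.022)·∏(1−qᵢ) over the active causes.
Numerator (weight on configurations with overloaded truck): 0.006202 + 0.000947 = 0.007149
Normalizer over all consistent configurations: 0.022·0.89·0.99 + 0.69682·0.89·0.01 + 0.55012·0.11·0.99 + 0.860537·0.11·0.01 = 0.086441
P(overloaded truck | strain alarm) = 0.007149/0.086441 ≈ 0.083

Pr[overloaded truck | strain alarm] ≈ 0.083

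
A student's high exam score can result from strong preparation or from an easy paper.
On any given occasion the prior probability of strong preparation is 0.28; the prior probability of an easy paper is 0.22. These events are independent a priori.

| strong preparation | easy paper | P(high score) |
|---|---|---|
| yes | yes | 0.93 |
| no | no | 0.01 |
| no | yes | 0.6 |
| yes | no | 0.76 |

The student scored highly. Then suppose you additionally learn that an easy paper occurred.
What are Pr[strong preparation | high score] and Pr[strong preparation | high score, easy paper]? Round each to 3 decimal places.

P(high score) = 0.01×0.72×0.78 + 0.6×0.72×0.22 + 0.76×0.28×0.78 + 0.93×0.28×0.22 = 0.005616 + 0.095040 + 0.165984 + 0.057288 = 0.323928
Of this, 0.223272 comes from 0.165984 + 0.057288 (the strong preparation=true cases).
So P(strong preparation | high score) = 0.223272/0.323928 ≈ 0.689.

Now also conditioning on easy paper=true:
For the numerator, keep only strong preparation=true terms: 0.93×0.28 = 0.260400
Normalizer over all consistent configurations: 0.6×0.72 + 0.93×0.28 = 0.692400
Posterior = 0.260400 / 0.692400 ≈ 0.376
— easy paper explains away the evidence for strong preparation.

Pr[strong preparation | high score] ≈ 0.689; Pr[strong preparation | high score, easy paper] ≈ 0.376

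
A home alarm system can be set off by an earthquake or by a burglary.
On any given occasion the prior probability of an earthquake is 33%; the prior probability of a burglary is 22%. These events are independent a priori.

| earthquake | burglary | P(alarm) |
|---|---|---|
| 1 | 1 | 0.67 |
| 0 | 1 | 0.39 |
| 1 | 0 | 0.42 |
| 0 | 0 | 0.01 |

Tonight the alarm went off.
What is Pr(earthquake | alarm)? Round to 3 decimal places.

Pr(earthquake | alarm) ≈ 0.714

P(alarm) = 0.01×0.67×0.78 + 0.39×0.67×0.22 + 0.42×0.33×0.78 + 0.67×0.33×0.22 = 0.005226 + 0.057486 + 0.108108 + 0.048642 = 0.219462
Restricting to configurations with earthquake present: 0.108108 + 0.048642 = 0.156750.
So P(earthquake | alarm) = 0.156750/0.219462 ≈ 0.714.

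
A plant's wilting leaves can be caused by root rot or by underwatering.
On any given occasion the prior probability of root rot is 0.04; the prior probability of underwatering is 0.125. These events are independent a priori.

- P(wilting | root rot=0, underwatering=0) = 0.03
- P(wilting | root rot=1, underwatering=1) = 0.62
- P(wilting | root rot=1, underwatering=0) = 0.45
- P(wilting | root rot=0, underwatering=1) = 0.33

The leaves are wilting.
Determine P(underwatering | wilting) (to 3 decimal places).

Sum P(wilting|·) weighted by the priors over the 4 (root rot, underwatering) configurations:
  P(wilting) = 0.03·0.96·0.875 + 0.33·0.96·0.125 + 0.45·0.04·0.875 + 0.62·0.04·0.125
        = 0.025200 + 0.039600 + 0.015750 + 0.003100 = 0.083650
Configurations with underwatering contribute 0.042700, so
  P(underwatering | wilting) = 0.042700 / 0.083650 ≈ 0.510

P(underwatering | wilting) ≈ 0.510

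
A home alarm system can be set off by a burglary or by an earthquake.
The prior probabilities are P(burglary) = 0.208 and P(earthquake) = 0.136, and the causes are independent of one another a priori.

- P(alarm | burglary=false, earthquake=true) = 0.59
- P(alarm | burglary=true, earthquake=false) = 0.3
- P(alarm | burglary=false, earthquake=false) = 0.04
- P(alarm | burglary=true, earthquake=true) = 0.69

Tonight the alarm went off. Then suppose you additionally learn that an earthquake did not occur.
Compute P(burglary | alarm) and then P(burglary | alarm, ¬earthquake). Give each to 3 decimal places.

Sum P(alarm|·) weighted by the priors over the 4 (burglary, earthquake) configurations:
  P(alarm) = 0.04·0.792·0.864 + 0.59·0.792·0.136 + 0.3·0.208·0.864 + 0.69·0.208·0.136
        = 0.027372 + 0.063550 + 0.053914 + 0.019519 = 0.164355
Configurations with burglary contribute 0.073433, so
  P(burglary | alarm) = 0.073433 / 0.164355 ≈ 0.447

Now condition on the additional information:
P(alarm | ¬earthquake) = 0.04×0.792 + 0.3×0.208 = 0.031680 + 0.062400 = 0.094080
Restricting to configurations with burglary present: 0.3×0.208 = 0.062400.
So P(burglary | alarm, ¬earthquake) = 0.062400/0.094080 ≈ 0.663.

P(burglary | alarm) ≈ 0.447; P(burglary | alarm, ¬earthquake) ≈ 0.663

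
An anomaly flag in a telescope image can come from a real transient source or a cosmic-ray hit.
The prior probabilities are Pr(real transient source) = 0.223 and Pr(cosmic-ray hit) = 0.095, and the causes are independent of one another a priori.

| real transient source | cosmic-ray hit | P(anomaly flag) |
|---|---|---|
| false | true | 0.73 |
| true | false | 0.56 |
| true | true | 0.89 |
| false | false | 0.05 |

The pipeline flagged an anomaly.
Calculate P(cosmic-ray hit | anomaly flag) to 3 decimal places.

Enumerate the 4 (real transient source, cosmic-ray hit) configurations and weight by the priors:
  P(anomaly flag) = 0.05·0.777·0.905 + 0.73·0.777·0.095 + 0.56·0.223·0.905 + 0.89·0.223·0.095
        = 0.035159 + 0.053885 + 0.113016 + 0.018855 = 0.220915
Keeping only the cosmic-ray hit-present terms gives 0.072740, so
  P(cosmic-ray hit | anomaly flag) = 0.072740 / 0.220915 ≈ 0.329

P(cosmic-ray hit | anomaly flag) ≈ 0.329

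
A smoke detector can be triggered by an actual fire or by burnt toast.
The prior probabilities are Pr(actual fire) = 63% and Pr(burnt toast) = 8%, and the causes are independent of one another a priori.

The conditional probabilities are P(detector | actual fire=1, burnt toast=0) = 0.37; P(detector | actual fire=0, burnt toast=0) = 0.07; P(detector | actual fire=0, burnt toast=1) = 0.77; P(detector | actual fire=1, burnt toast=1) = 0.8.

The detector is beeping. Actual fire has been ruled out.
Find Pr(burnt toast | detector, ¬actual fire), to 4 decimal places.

Pr(burnt toast | detector, ¬actual fire) ≈ 0.4889

Weight on burnt toast=true, given the evidence: 0.77×0.08 = 0.061600
Normalizer over all consistent configurations: 0.07×0.92 + 0.77×0.08 = 0.126000
Posterior = 0.061600 / 0.126000 ≈ 0.4889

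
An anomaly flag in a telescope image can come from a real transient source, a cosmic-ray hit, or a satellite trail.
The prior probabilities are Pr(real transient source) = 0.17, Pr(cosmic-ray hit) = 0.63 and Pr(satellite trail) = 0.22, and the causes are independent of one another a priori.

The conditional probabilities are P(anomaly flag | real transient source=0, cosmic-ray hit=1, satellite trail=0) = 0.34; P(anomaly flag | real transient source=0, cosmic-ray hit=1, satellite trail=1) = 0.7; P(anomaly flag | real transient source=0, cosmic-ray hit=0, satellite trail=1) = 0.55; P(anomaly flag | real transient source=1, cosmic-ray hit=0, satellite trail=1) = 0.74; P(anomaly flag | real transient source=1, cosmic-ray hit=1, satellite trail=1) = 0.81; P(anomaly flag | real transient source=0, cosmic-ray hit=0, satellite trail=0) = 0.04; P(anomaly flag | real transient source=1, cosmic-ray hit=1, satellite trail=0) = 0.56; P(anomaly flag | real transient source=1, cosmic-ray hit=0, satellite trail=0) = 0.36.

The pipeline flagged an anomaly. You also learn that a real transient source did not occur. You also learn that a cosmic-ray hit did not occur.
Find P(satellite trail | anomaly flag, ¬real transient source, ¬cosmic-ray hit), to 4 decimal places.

P(satellite trail | anomaly flag, ¬real transient source, ¬cosmic-ray hit) ≈ 0.7950

For the numerator, keep only satellite trail=true terms: 0.55·0.22 = 0.121000
Denominator P(anomaly flag | ¬real transient source, ¬cosmic-ray hit): 0.04·0.78 + 0.55·0.22 = 0.152200
P(satellite trail | anomaly flag, ¬real transient source, ¬cosmic-ray hit) = 0.121000/0.152200 ≈ 0.7950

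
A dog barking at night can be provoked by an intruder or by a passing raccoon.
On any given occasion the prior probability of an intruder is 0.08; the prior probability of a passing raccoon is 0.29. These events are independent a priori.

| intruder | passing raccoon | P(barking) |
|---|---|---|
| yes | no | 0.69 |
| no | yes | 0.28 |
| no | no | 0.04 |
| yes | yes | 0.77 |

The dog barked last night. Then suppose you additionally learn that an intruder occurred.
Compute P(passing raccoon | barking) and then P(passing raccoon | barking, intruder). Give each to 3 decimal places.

P(barking) = 0.04*0.92*0.71 + 0.28*0.92*0.29 + 0.69*0.08*0.71 + 0.77*0.08*0.29 = 0.026128 + 0.074704 + 0.039192 + 0.017864 = 0.157888
Restricting to configurations with passing raccoon present: 0.074704 + 0.017864 = 0.092568.
So P(passing raccoon | barking) = 0.092568/0.157888 ≈ 0.586.

Now also conditioning on intruder=true:
Enumerate both values of passing raccoon and weight by the priors:
  P(barking | intruder) = 0.69*0.71 + 0.77*0.29
        = 0.489900 + 0.223300 = 0.713200
Configurations with passing raccoon contribute 0.223300, so
  P(passing raccoon | barking, intruder) = 0.223300 / 0.713200 ≈ 0.313

P(passing raccoon | barking) ≈ 0.586; P(passing raccoon | barking, intruder) ≈ 0.313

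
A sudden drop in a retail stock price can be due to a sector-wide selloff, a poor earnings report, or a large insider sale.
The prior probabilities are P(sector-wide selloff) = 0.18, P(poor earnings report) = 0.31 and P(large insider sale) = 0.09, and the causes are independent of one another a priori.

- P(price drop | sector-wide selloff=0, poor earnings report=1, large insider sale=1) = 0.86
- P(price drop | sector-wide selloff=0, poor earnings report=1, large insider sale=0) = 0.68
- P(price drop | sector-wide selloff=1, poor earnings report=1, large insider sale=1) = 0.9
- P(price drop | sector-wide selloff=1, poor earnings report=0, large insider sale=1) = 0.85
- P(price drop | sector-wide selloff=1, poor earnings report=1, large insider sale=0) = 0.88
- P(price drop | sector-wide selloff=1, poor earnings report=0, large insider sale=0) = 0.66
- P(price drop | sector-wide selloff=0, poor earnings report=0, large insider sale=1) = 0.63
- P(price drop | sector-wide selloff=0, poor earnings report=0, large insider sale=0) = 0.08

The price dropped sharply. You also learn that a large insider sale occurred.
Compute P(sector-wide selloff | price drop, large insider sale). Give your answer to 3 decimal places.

P(sector-wide selloff | price drop, large insider sale) ≈ 0.213

P(price drop | large insider sale) = 0.63×0.82×0.69 + 0.86×0.82×0.31 + 0.85×0.18×0.69 + 0.9×0.18×0.31 = 0.356454 + 0.218612 + 0.105570 + 0.050220 = 0.730856
Of this, 0.155790 comes from 0.105570 + 0.050220 (the sector-wide selloff=true cases).
Hence the posterior is 0.155790/0.730856 ≈ 0.213.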